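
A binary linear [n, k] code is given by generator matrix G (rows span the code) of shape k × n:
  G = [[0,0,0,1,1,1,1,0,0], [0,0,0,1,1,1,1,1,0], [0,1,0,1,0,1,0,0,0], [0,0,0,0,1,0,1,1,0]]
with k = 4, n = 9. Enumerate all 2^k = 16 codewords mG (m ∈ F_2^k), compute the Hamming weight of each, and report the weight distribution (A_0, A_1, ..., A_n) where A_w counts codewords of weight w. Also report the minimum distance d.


Weight distribution: A_0 = 1, A_1 = 2, A_2 = 3, A_3 = 4, A_4 = 3, A_5 = 2, A_6 = 1. Minimum distance d = 1.

Enumerate all 2^4 = 16 messages m ∈ F_2^4.
For each, compute codeword c = mG in F_2^9, then tally its weight.
  m = 0000 → c = 000000000, weight = 0.
  m = 1000 → c = 000111100, weight = 4.
  m = 0100 → c = 000111110, weight = 5.
  m = 1100 → c = 000000010, weight = 1.
  m = 0010 → c = 010101000, weight = 3.
  m = 1010 → c = 010010100, weight = 3.
  m = 0110 → c = 010010110, weight = 4.
  m = 1110 → c = 010101010, weight = 4.
  m = 0001 → c = 000010110, weight = 3.
  m = 1001 → c = 000101010, weight = 3.
  m = 0101 → c = 000101000, weight = 2.
  m = 1101 → c = 000010100, weight = 2.
  m = 0011 → c = 010111110, weight = 6.
  m = 1011 → c = 010000010, weight = 2.
  m = 0111 → c = 010000000, weight = 1.
  m = 1111 → c = 010111100, weight = 5.
Tally weights:
  weight 0: 1 codewords.
  weight 1: 2 codewords.
  weight 2: 3 codewords.
  weight 3: 4 codewords.
  weight 4: 3 codewords.
  weight 5: 2 codewords.
  weight 6: 1 codewords.
Minimum distance d = smallest w > 0 with A_w > 0 = 1.
Sanity: Σ A_w = 16 = 2^4 = 16 ✓.


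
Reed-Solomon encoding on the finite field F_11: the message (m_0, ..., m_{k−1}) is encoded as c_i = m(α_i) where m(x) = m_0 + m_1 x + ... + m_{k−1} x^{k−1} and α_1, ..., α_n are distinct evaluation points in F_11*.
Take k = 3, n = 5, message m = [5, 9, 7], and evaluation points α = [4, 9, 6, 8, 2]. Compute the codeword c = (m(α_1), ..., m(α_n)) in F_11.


c = [10, 4, 3, 8, 7]

Message polynomial: m(x) = 5 + 9·x + 7·x^2 (mod 11).
For each evaluation point α_i, compute m(α_i) mod 11:
  α_1 = 4: Horner steps 7 → 4 → 10, so m(4) = 10.
  α_2 = 9: Horner steps 7 → 6 → 4, so m(9) = 4.
  α_3 = 6: Horner steps 7 → 7 → 3, so m(6) = 3.
  α_4 = 8: Horner steps 7 → 10 → 8, so m(8) = 8.
  α_5 = 2: Horner steps 7 → 1 → 7, so m(2) = 7.
Codeword c = [10, 4, 3, 8, 7] ∈ F_11^5.


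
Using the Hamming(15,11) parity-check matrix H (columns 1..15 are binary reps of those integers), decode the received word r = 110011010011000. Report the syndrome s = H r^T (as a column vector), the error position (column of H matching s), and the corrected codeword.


s = (1, 1, 1, 1)^T, error position = 15, corrected codeword c = 110011010011001

Compute s = H r^T mod 2 one row at a time:
  s_1 = 1 + 0 + 0 + 1 + 1 + 0 + 0 + 0 = 3 ≡ 1 (mod 2).
  s_2 = 0 + 1 + 1 + 0 + 1 + 0 + 0 + 0 = 3 ≡ 1 (mod 2).
  s_3 = 1 + 0 + 1 + 0 + 0 + 1 + 0 + 0 = 3 ≡ 1 (mod 2).
  s_4 = 1 + 0 + 1 + 0 + 0 + 1 + 0 + 0 = 3 ≡ 1 (mod 2).
s = (1, 1, 1, 1)^T — this equals column 15 of H (binary 1111), so error is at position 15.
Correct: flip bit 15 of r = 110011010011000 to get c = 110011010011001.


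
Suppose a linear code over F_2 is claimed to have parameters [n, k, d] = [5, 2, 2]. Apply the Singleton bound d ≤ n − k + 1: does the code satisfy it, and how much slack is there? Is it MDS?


Singleton RHS = n − k + 1 = 4, slack = 2, bound satisfied, not MDS.

Singleton bound: d ≤ n − k + 1.
Here n = 5, k = 2, so n − k + 1 = 4.
Given d = 2, check d ≤ 4: YES.
Slack = (n − k + 1) − d = 2.
The code is NOT MDS (slack = 2 > 0).
Description: the claimed parameters are [5, 2, 2]_2; such a code would be non-MDS.


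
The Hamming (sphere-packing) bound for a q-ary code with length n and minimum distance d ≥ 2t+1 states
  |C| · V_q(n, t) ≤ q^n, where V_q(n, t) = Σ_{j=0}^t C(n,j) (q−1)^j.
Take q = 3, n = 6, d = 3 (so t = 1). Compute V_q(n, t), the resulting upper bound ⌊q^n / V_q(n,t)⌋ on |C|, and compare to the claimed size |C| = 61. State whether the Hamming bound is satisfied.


V_q(n, t) = 13, q^n = 729, Hamming bound = 56, |C| = 61 > bound (violated).

Step 1: Compute V_q(n, t) = Σ_{j=0}^1 C(n, j) (q−1)^j.
  j = 0: C(6,0)·(2)^0 = 1·1 = 1.
  j = 1: C(6,1)·(2)^1 = 6·2 = 12.
  V_q(n, t) = 1 + 12 = 13.
Step 2: q^n = 3^6 = 729.
Step 3: Hamming bound ⌊q^n / V_q(n,t)⌋ = ⌊729/13⌋ = 56.
Step 4: Compare |C| = 61 to 56: violated.
The claimed |C| lies above the Hamming bound, so no 3-ary code of length 6 with d ≥ 3 can have 61 codewords.


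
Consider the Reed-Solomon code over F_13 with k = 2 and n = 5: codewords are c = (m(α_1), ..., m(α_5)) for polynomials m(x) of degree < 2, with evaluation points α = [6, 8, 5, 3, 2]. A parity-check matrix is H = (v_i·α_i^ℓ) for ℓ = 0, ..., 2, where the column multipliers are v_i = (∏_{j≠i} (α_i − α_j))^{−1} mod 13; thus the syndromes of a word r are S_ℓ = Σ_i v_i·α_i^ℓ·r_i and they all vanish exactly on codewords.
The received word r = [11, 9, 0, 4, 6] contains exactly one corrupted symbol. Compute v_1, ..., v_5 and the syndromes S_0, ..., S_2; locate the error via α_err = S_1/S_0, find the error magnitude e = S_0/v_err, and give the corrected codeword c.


S = (12, 5, 1), error at position 2, error magnitude e = 2, c = [11, 7, 0, 4, 6].

Step 1: column multipliers v_i = (∏_{j≠i}(α_i − α_j))^{−1} mod 13.
  i = 1 (α = 6): (6−8)(6−5)(6−3)(6−2) = (−2)·1·3·4 = −24 ≡ 2, so v_1 = 2^{−1} = 7 (mod 13).
  i = 2 (α = 8): (8−6)(8−5)(8−3)(8−2) = 2·3·5·6 = 180 ≡ 11, so v_2 = 11^{−1} = 6 (mod 13).
  i = 3 (α = 5): (5−6)(5−8)(5−3)(5−2) = (−1)·(−3)·2·3 = 18 ≡ 5, so v_3 = 5^{−1} = 8 (mod 13).
  i = 4 (α = 3): (3−6)(3−8)(3−5)(3−2) = (−3)·(−5)·(−2)·1 = −30 ≡ 9, so v_4 = 9^{−1} = 3 (mod 13).
  i = 5 (α = 2): (2−6)(2−8)(2−5)(2−3) = (−4)·(−6)·(−3)·(−1) = 72 ≡ 7, so v_5 = 7^{−1} = 2 (mod 13).
  v = [7, 6, 8, 3, 2].
Step 2: syndromes of r = [11, 9, 0, 4, 6] (all sums mod 13).
  S_0 = Σ v_i r_i = 7·11 + 6·9 + 8·0 + 3·4 + 2·6 = 155 ≡ 12.
  S_1 = Σ v_i α_i r_i = 7·6·11 + 6·8·9 + 8·5·0 + 3·3·4 + 2·2·6 = 954 ≡ 5.
  α_i^2 mod 13 = [10, 12, 12, 9, 4].
  S_2 = Σ v_i α_i^2 r_i = 7·10·11 + 6·12·9 + 8·12·0 + 3·9·4 + 2·4·6 = 1574 ≡ 1.
  S = (12, 5, 1) ≠ 0, so r is not a codeword (an error is present).
Step 3: locate the error. For a single error e at position i, S_ℓ = v_i·e·α_i^ℓ, so α_err = S_1/S_0.
  S_0^{−1} = 12^{−1} = 12 (mod 13), so α_err = 5·12 = 60 ≡ 8 = α_2. Error position i = 2.
  Consistency check: S_2/S_1 = 1·8 = 8 ≡ 8 = α_err ✓ (single-error assumption holds).
Step 4: error magnitude e = S_0/v_2 = S_0·∏_{j≠2}(α_2 − α_j) = 12·11 = 132 ≡ 2 (mod 13).
Step 5: correct position 2: c_2 = r_2 − e = 9 − 2 ≡ 7 (mod 13). Hence c = [11, 7, 0, 4, 6].
  Check: interpolating c through the α_i gives m(x) = 10 + 11·x (degree < 2) with m(α_i) = c_i for every i, so c is indeed a codeword.


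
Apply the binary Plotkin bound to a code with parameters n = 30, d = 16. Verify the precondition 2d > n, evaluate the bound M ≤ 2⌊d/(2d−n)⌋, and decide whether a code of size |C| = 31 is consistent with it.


Plotkin bound M ≤ 16; given |C| = 31 > bound (violated).

Check applicability: 2d = 32, n = 30.
2d − n = 2 > 0, so Plotkin applies.
Compute d/(2d−n) = 16/2 ≈ 8.0000.
⌊d/(2d−n)⌋ = 8.
Plotkin bound: M ≤ 2·8 = 16.
Given |C| = 31, check: VIOLATED.
This |C| is above the Plotkin bound, so no binary code with n = 30, d = 16 and 31 codewords exists.


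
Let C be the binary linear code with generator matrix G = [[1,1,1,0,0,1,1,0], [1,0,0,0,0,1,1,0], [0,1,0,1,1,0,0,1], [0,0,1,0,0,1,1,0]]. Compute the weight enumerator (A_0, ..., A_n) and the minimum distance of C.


Weight distribution: A_0 = 1, A_2 = 3, A_3 = 3, A_4 = 3, A_5 = 2, A_6 = 1, A_7 = 3. Minimum distance d = 2.

Enumerate all 2^4 = 16 messages m ∈ F_2^4.
For each, compute codeword c = mG in F_2^8, then tally its weight.
  m = 0000 → c = 00000000, weight = 0.
  m = 1000 → c = 11100110, weight = 5.
  m = 0100 → c = 10000110, weight = 3.
  m = 1100 → c = 01100000, weight = 2.
  m = 0010 → c = 01011001, weight = 4.
  m = 1010 → c = 10111111, weight = 7.
  m = 0110 → c = 11011111, weight = 7.
  m = 1110 → c = 00111001, weight = 4.
  m = 0001 → c = 00100110, weight = 3.
  m = 1001 → c = 11000000, weight = 2.
  m = 0101 → c = 10100000, weight = 2.
  m = 1101 → c = 01000110, weight = 3.
  m = 0011 → c = 01111111, weight = 7.
  m = 1011 → c = 10011001, weight = 4.
  m = 0111 → c = 11111001, weight = 6.
  m = 1111 → c = 00011111, weight = 5.
Tally weights:
  weight 0: 1 codewords.
  weight 2: 3 codewords.
  weight 3: 3 codewords.
  weight 4: 3 codewords.
  weight 5: 2 codewords.
  weight 6: 1 codewords.
  weight 7: 3 codewords.
Minimum distance d = smallest w > 0 with A_w > 0 = 2.
Sanity: Σ A_w = 16 = 2^4 = 16 ✓.


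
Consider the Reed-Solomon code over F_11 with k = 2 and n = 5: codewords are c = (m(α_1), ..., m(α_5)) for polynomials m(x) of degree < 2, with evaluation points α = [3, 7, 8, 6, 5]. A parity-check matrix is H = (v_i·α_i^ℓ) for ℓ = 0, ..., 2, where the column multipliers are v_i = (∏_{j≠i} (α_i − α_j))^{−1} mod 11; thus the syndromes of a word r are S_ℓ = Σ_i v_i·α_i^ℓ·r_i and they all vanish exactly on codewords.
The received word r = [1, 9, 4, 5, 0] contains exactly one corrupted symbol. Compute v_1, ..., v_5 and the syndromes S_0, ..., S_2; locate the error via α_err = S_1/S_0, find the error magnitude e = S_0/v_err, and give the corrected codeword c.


S = (7, 5, 2), error at position 2, error magnitude e = 10, c = [1, 10, 4, 5, 0].

Step 1: column multipliers v_i = (∏_{j≠i}(α_i − α_j))^{−1} mod 11.
  i = 1 (α = 3): (3−7)(3−8)(3−6)(3−5) = (−4)·(−5)·(−3)·(−2) = 120 ≡ 10, so v_1 = 10^{−1} = 10 (mod 11).
  i = 2 (α = 7): (7−3)(7−8)(7−6)(7−5) = 4·(−1)·1·2 = −8 ≡ 3, so v_2 = 3^{−1} = 4 (mod 11).
  i = 3 (α = 8): (8−3)(8−7)(8−6)(8−5) = 5·1·2·3 = 30 ≡ 8, so v_3 = 8^{−1} = 7 (mod 11).
  i = 4 (α = 6): (6−3)(6−7)(6−8)(6−5) = 3·(−1)·(−2)·1 = 6 ≡ 6, so v_4 = 6^{−1} = 2 (mod 11).
  i = 5 (α = 5): (5−3)(5−7)(5−8)(5−6) = 2·(−2)·(−3)·(−1) = −12 ≡ 10, so v_5 = 10^{−1} = 10 (mod 11).
  v = [10, 4, 7, 2, 10].
Step 2: syndromes of r = [1, 9, 4, 5, 0] (all sums mod 11).
  S_0 = Σ v_i r_i = 10·1 + 4·9 + 7·4 + 2·5 + 10·0 = 84 ≡ 7.
  S_1 = Σ v_i α_i r_i = 10·3·1 + 4·7·9 + 7·8·4 + 2·6·5 + 10·5·0 = 566 ≡ 5.
  α_i^2 mod 11 = [9, 5, 9, 3, 3].
  S_2 = Σ v_i α_i^2 r_i = 10·9·1 + 4·5·9 + 7·9·4 + 2·3·5 + 10·3·0 = 552 ≡ 2.
  S = (7, 5, 2) ≠ 0, so r is not a codeword (an error is present).
Step 3: locate the error. For a single error e at position i, S_ℓ = v_i·e·α_i^ℓ, so α_err = S_1/S_0.
  S_0^{−1} = 7^{−1} = 8 (mod 11), so α_err = 5·8 = 40 ≡ 7 = α_2. Error position i = 2.
  Consistency check: S_2/S_1 = 2·9 = 18 ≡ 7 = α_err ✓ (single-error assumption holds).
Step 4: error magnitude e = S_0/v_2 = S_0·∏_{j≠2}(α_2 − α_j) = 7·3 = 21 ≡ 10 (mod 11).
Step 5: correct position 2: c_2 = r_2 − e = 9 − 10 ≡ 10 (mod 11). Hence c = [1, 10, 4, 5, 0].
  Check: interpolating c through the α_i gives m(x) = 8 + 5·x (degree < 2) with m(α_i) = c_i for every i, so c is indeed a codeword.


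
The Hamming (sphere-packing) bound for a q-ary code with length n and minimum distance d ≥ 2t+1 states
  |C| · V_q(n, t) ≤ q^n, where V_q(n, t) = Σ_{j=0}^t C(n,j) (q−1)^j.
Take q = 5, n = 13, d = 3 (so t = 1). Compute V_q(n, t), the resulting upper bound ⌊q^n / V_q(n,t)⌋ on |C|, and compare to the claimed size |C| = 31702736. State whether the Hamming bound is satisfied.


V_q(n, t) = 53, q^n = 1220703125, Hamming bound = 23032134, |C| = 31702736 > bound (violated).

Step 1: Compute V_q(n, t) = Σ_{j=0}^1 C(n, j) (q−1)^j.
  j = 0: C(13,0)·(4)^0 = 1·1 = 1.
  j = 1: C(13,1)·(4)^1 = 13·4 = 52.
  V_q(n, t) = 1 + 52 = 53.
Step 2: q^n = 5^13 = 1220703125.
Step 3: Hamming bound ⌊q^n / V_q(n,t)⌋ = ⌊1220703125/53⌋ = 23032134.
Step 4: Compare |C| = 31702736 to 23032134: violated.
The claimed |C| lies above the Hamming bound, so no 5-ary code of length 13 with d ≥ 3 can have 31702736 codewords.


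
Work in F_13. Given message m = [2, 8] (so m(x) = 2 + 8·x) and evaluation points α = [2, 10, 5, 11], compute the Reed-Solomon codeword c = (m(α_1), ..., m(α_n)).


c = [5, 4, 3, 12]

Message polynomial: m(x) = 2 + 8·x (mod 13).
For each evaluation point α_i, compute m(α_i) mod 13:
  α_1 = 2: Horner steps 8 → 5, so m(2) = 5.
  α_2 = 10: Horner steps 8 → 4, so m(10) = 4.
  α_3 = 5: Horner steps 8 → 3, so m(5) = 3.
  α_4 = 11: Horner steps 8 → 12, so m(11) = 12.
Codeword c = [5, 4, 3, 12] ∈ F_13^4.


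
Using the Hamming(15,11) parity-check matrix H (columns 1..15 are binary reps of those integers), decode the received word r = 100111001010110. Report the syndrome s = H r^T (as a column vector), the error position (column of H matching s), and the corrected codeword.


s = (0, 1, 1, 1)^T, error position = 7, corrected codeword c = 100111101010110

Compute s = H r^T mod 2 one row at a time:
  s_1 = 0 + 1 + 0 + 1 + 0 + 1 + 1 + 0 = 4 ≡ 0 (mod 2).
  s_2 = 1 + 1 + 1 + 0 + 0 + 1 + 1 + 0 = 5 ≡ 1 (mod 2).
  s_3 = 0 + 0 + 1 + 0 + 0 + 1 + 1 + 0 = 3 ≡ 1 (mod 2).
  s_4 = 1 + 0 + 1 + 0 + 1 + 1 + 1 + 0 = 5 ≡ 1 (mod 2).
s = (0, 1, 1, 1)^T — this equals column 7 of H (binary 0111), so error is at position 7.
Correct: flip bit 7 of r = 100111001010110 to get c = 100111101010110.


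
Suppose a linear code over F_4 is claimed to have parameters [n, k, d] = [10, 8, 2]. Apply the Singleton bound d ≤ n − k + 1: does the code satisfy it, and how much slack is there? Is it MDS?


Singleton RHS = n − k + 1 = 3, slack = 1, bound satisfied, not MDS.

Singleton bound: d ≤ n − k + 1.
Here n = 10, k = 8, so n − k + 1 = 3.
Given d = 2, check d ≤ 3: YES.
Slack = (n − k + 1) − d = 1.
The code is NOT MDS (slack = 1 > 0).
Description: the claimed parameters are [10, 8, 2]_4; such a code would be non-MDS.


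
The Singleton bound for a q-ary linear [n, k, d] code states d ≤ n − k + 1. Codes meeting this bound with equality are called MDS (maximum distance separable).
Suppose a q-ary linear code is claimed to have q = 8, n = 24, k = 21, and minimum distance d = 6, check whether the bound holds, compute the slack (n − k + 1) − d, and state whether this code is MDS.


Singleton RHS = n − k + 1 = 4, slack = -2, bound violated (no such code; not MDS).

Singleton bound: d ≤ n − k + 1.
Here n = 24, k = 21, so n − k + 1 = 4.
Given d = 6, check d ≤ 4: NO.
Slack = (n − k + 1) − d = -2.
The slack is negative: d = 6 exceeds n − k + 1 = 4 by 2, so the Singleton bound is violated and no linear [24, 21, 6]_8 code can exist. In particular it is not MDS (MDS requires d = n − k + 1 exactly).
Description: the claimed parameters are [24, 21, 6]_8; such a code would be impossible (violates the Singleton bound).


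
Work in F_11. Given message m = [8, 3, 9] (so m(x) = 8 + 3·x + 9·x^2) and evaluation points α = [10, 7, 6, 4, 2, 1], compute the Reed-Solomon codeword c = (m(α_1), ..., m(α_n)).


c = [3, 8, 9, 10, 6, 9]

Message polynomial: m(x) = 8 + 3·x + 9·x^2 (mod 11).
For each evaluation point α_i, compute m(α_i) mod 11:
  α_1 = 10: Horner steps 9 → 5 → 3, so m(10) = 3.
  α_2 = 7: Horner steps 9 → 0 → 8, so m(7) = 8.
  α_3 = 6: Horner steps 9 → 2 → 9, so m(6) = 9.
  α_4 = 4: Horner steps 9 → 6 → 10, so m(4) = 10.
  α_5 = 2: Horner steps 9 → 10 → 6, so m(2) = 6.
  α_6 = 1: Horner steps 9 → 1 → 9, so m(1) = 9.
Codeword c = [3, 8, 9, 10, 6, 9] ∈ F_11^6.


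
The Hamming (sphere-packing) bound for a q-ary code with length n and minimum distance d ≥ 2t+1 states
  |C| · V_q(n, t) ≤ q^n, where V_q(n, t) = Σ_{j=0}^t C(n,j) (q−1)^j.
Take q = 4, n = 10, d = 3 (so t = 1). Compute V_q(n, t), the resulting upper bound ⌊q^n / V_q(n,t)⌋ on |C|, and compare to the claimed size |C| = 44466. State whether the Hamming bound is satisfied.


V_q(n, t) = 31, q^n = 1048576, Hamming bound = 33825, |C| = 44466 > bound (violated).

Step 1: Compute V_q(n, t) = Σ_{j=0}^1 C(n, j) (q−1)^j.
  j = 0: C(10,0)·(3)^0 = 1·1 = 1.
  j = 1: C(10,1)·(3)^1 = 10·3 = 30.
  V_q(n, t) = 1 + 30 = 31.
Step 2: q^n = 4^10 = 1048576.
Step 3: Hamming bound ⌊q^n / V_q(n,t)⌋ = ⌊1048576/31⌋ = 33825.
Step 4: Compare |C| = 44466 to 33825: violated.
The claimed |C| lies above the Hamming bound, so no 4-ary code of length 10 with d ≥ 3 can have 44466 codewords.


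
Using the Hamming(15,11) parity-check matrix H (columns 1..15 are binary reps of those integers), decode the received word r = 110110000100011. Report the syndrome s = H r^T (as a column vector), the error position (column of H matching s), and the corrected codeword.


s = (1, 0, 0, 1)^T, error position = 9, corrected codeword c = 110110001100011

Compute s = H r^T mod 2 one row at a time:
  s_1 = 0 + 0 + 1 + 0 + 0 + 0 + 1 + 1 = 3 ≡ 1 (mod 2).
  s_2 = 1 + 1 + 0 + 0 + 0 + 0 + 1 + 1 = 4 ≡ 0 (mod 2).
  s_3 = 1 + 0 + 0 + 0 + 1 + 0 + 1 + 1 = 4 ≡ 0 (mod 2).
  s_4 = 1 + 0 + 1 + 0 + 0 + 0 + 0 + 1 = 3 ≡ 1 (mod 2).
s = (1, 0, 0, 1)^T — this equals column 9 of H (binary 1001), so error is at position 9.
Correct: flip bit 9 of r = 110110000100011 to get c = 110110001100011.


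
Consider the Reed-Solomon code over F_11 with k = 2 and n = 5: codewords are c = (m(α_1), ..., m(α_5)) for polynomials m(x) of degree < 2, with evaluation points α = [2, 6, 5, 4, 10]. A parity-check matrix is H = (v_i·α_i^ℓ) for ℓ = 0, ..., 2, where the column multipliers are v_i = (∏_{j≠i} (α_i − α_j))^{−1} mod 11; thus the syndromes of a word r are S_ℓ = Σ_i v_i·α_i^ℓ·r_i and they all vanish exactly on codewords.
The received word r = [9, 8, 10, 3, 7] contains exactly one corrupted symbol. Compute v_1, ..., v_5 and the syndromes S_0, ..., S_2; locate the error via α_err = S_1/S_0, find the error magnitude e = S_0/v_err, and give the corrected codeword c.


S = (8, 7, 2), error at position 3, error magnitude e = 10, c = [9, 8, 0, 3, 7].

Step 1: column multipliers v_i = (∏_{j≠i}(α_i − α_j))^{−1} mod 11.
  i = 1 (α = 2): (2−6)(2−5)(2−4)(2−10) = (−4)·(−3)·(−2)·(−8) = 192 ≡ 5, so v_1 = 5^{−1} = 9 (mod 11).
  i = 2 (α = 6): (6−2)(6−5)(6−4)(6−10) = 4·1·2·(−4) = −32 ≡ 1, so v_2 = 1^{−1} = 1 (mod 11).
  i = 3 (α = 5): (5−2)(5−6)(5−4)(5−10) = 3·(−1)·1·(−5) = 15 ≡ 4, so v_3 = 4^{−1} = 3 (mod 11).
  i = 4 (α = 4): (4−2)(4−6)(4−5)(4−10) = 2·(−2)·(−1)·(−6) = −24 ≡ 9, so v_4 = 9^{−1} = 5 (mod 11).
  i = 5 (α = 10): (10−2)(10−6)(10−5)(10−4) = 8·4·5·6 = 960 ≡ 3, so v_5 = 3^{−1} = 4 (mod 11).
  v = [9, 1, 3, 5, 4].
Step 2: syndromes of r = [9, 8, 10, 3, 7] (all sums mod 11).
  S_0 = Σ v_i r_i = 9·9 + 1·8 + 3·10 + 5·3 + 4·7 = 162 ≡ 8.
  S_1 = Σ v_i α_i r_i = 9·2·9 + 1·6·8 + 3·5·10 + 5·4·3 + 4·10·7 = 700 ≡ 7.
  α_i^2 mod 11 = [4, 3, 3, 5, 1].
  S_2 = Σ v_i α_i^2 r_i = 9·4·9 + 1·3·8 + 3·3·10 + 5·5·3 + 4·1·7 = 541 ≡ 2.
  S = (8, 7, 2) ≠ 0, so r is not a codeword (an error is present).
Step 3: locate the error. For a single error e at position i, S_ℓ = v_i·e·α_i^ℓ, so α_err = S_1/S_0.
  S_0^{−1} = 8^{−1} = 7 (mod 11), so α_err = 7·7 = 49 ≡ 5 = α_3. Error position i = 3.
  Consistency check: S_2/S_1 = 2·8 = 16 ≡ 5 = α_err ✓ (single-error assumption holds).
Step 4: error magnitude e = S_0/v_3 = S_0·∏_{j≠3}(α_3 − α_j) = 8·4 = 32 ≡ 10 (mod 11).
Step 5: correct position 3: c_3 = r_3 − e = 10 − 10 ≡ 0 (mod 11). Hence c = [9, 8, 0, 3, 7].
  Check: interpolating c through the α_i gives m(x) = 4 + 8·x (degree < 2) with m(α_i) = c_i for every i, so c is indeed a codeword.


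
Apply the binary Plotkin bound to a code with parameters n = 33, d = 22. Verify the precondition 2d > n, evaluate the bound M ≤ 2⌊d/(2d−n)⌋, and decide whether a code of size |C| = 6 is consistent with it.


Plotkin bound M ≤ 4; given |C| = 6 > bound (violated).

Check applicability: 2d = 44, n = 33.
2d − n = 11 > 0, so Plotkin applies.
Compute d/(2d−n) = 22/11 ≈ 2.0000.
⌊d/(2d−n)⌋ = 2.
Plotkin bound: M ≤ 2·2 = 4.
Given |C| = 6, check: VIOLATED.
This |C| is above the Plotkin bound, so no binary code with n = 33, d = 22 and 6 codewords exists.


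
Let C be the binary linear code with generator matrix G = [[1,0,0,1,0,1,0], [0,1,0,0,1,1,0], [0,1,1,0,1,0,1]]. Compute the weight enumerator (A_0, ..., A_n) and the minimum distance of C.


Weight distribution: A_0 = 1, A_3 = 3, A_4 = 3, A_7 = 1. Minimum distance d = 3.

Enumerate all 2^3 = 8 messages m ∈ F_2^3.
For each, compute codeword c = mG in F_2^7, then tally its weight.
  m = 000 → c = 0000000, weight = 0.
  m = 100 → c = 1001010, weight = 3.
  m = 010 → c = 0100110, weight = 3.
  m = 110 → c = 1101100, weight = 4.
  m = 001 → c = 0110101, weight = 4.
  m = 101 → c = 1111111, weight = 7.
  m = 011 → c = 0010011, weight = 3.
  m = 111 → c = 1011001, weight = 4.
Tally weights:
  weight 0: 1 codewords.
  weight 3: 3 codewords.
  weight 4: 3 codewords.
  weight 7: 1 codewords.
Minimum distance d = smallest w > 0 with A_w > 0 = 3.
Sanity: Σ A_w = 8 = 2^3 = 8 ✓.


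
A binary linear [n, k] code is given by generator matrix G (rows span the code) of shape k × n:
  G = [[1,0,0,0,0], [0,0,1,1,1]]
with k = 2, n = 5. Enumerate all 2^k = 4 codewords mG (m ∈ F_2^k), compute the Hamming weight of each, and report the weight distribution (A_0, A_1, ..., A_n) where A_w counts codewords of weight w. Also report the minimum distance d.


Weight distribution: A_0 = 1, A_1 = 1, A_3 = 1, A_4 = 1. Minimum distance d = 1.

Enumerate all 2^2 = 4 messages m ∈ F_2^2.
For each, compute codeword c = mG in F_2^5, then tally its weight.
  m = 00 → c = 00000, weight = 0.
  m = 10 → c = 10000, weight = 1.
  m = 01 → c = 00111, weight = 3.
  m = 11 → c = 10111, weight = 4.
Tally weights:
  weight 0: 1 codewords.
  weight 1: 1 codewords.
  weight 3: 1 codewords.
  weight 4: 1 codewords.
Minimum distance d = smallest w > 0 with A_w > 0 = 1.
Sanity: Σ A_w = 4 = 2^2 = 4 ✓.


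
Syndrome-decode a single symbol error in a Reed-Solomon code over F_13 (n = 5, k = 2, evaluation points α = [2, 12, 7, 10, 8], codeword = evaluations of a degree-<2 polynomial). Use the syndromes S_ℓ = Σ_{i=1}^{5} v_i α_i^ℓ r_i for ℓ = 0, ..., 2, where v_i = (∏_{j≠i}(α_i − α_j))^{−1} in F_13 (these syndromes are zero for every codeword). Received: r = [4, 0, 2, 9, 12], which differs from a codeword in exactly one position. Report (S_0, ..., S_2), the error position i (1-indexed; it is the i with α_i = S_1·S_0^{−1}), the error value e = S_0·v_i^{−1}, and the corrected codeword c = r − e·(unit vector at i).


S = (2, 7, 5), error at position 4, error magnitude e = 3, c = [4, 0, 2, 6, 12].

Step 1: column multipliers v_i = (∏_{j≠i}(α_i − α_j))^{−1} mod 13.
  i = 1 (α = 2): (2−12)(2−7)(2−10)(2−8) = (−10)·(−5)·(−8)·(−6) = 2400 ≡ 8, so v_1 = 8^{−1} = 5 (mod 13).
  i = 2 (α = 12): (12−2)(12−7)(12−10)(12−8) = 10·5·2·4 = 400 ≡ 10, so v_2 = 10^{−1} = 4 (mod 13).
  i = 3 (α = 7): (7−2)(7−12)(7−10)(7−8) = 5·(−5)·(−3)·(−1) = −75 ≡ 3, so v_3 = 3^{−1} = 9 (mod 13).
  i = 4 (α = 10): (10−2)(10−12)(10−7)(10−8) = 8·(−2)·3·2 = −96 ≡ 8, so v_4 = 8^{−1} = 5 (mod 13).
  i = 5 (α = 8): (8−2)(8−12)(8−7)(8−10) = 6·(−4)·1·(−2) = 48 ≡ 9, so v_5 = 9^{−1} = 3 (mod 13).
  v = [5, 4, 9, 5, 3].
Step 2: syndromes of r = [4, 0, 2, 9, 12] (all sums mod 13).
  S_0 = Σ v_i r_i = 5·4 + 4·0 + 9·2 + 5·9 + 3·12 = 119 ≡ 2.
  S_1 = Σ v_i α_i r_i = 5·2·4 + 4·12·0 + 9·7·2 + 5·10·9 + 3·8·12 = 904 ≡ 7.
  α_i^2 mod 13 = [4, 1, 10, 9, 12].
  S_2 = Σ v_i α_i^2 r_i = 5·4·4 + 4·1·0 + 9·10·2 + 5·9·9 + 3·12·12 = 1097 ≡ 5.
  S = (2, 7, 5) ≠ 0, so r is not a codeword (an error is present).
Step 3: locate the error. For a single error e at position i, S_ℓ = v_i·e·α_i^ℓ, so α_err = S_1/S_0.
  S_0^{−1} = 2^{−1} = 7 (mod 13), so α_err = 7·7 = 49 ≡ 10 = α_4. Error position i = 4.
  Consistency check: S_2/S_1 = 5·2 = 10 ≡ 10 = α_err ✓ (single-error assumption holds).
Step 4: error magnitude e = S_0/v_4 = S_0·∏_{j≠4}(α_4 − α_j) = 2·8 = 16 ≡ 3 (mod 13).
Step 5: correct position 4: c_4 = r_4 − e = 9 − 3 ≡ 6 (mod 13). Hence c = [4, 0, 2, 6, 12].
  Check: interpolating c through the α_i gives m(x) = 10 + 10·x (degree < 2) with m(α_i) = c_i for every i, so c is indeed a codeword.


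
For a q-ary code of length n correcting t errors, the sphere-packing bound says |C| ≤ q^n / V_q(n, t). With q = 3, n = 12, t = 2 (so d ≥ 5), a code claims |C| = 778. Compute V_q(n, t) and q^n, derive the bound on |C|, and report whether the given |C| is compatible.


V_q(n, t) = 289, q^n = 531441, Hamming bound = 1838, |C| = 778 ≤ bound (satisfied).

Step 1: Compute V_q(n, t) = Σ_{j=0}^2 C(n, j) (q−1)^j.
  j = 0: C(12,0)·(2)^0 = 1·1 = 1.
  j = 1: C(12,1)·(2)^1 = 12·2 = 24.
  j = 2: C(12,2)·(2)^2 = 66·4 = 264.
  V_q(n, t) = 1 + 24 + 264 = 289.
Step 2: q^n = 3^12 = 531441.
Step 3: Hamming bound ⌊q^n / V_q(n,t)⌋ = ⌊531441/289⌋ = 1838.
Step 4: Compare |C| = 778 to 1838: satisfied.
The claimed |C| lies below the Hamming bound.


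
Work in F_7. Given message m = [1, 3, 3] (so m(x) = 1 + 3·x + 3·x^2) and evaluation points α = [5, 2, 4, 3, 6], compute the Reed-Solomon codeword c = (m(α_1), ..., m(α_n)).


c = [0, 5, 5, 2, 1]

Message polynomial: m(x) = 1 + 3·x + 3·x^2 (mod 7).
For each evaluation point α_i, compute m(α_i) mod 7:
  α_1 = 5: Horner steps 3 → 4 → 0, so m(5) = 0.
  α_2 = 2: Horner steps 3 → 2 → 5, so m(2) = 5.
  α_3 = 4: Horner steps 3 → 1 → 5, so m(4) = 5.
  α_4 = 3: Horner steps 3 → 5 → 2, so m(3) = 2.
  α_5 = 6: Horner steps 3 → 0 → 1, so m(6) = 1.
Codeword c = [0, 5, 5, 2, 1] ∈ F_7^5.


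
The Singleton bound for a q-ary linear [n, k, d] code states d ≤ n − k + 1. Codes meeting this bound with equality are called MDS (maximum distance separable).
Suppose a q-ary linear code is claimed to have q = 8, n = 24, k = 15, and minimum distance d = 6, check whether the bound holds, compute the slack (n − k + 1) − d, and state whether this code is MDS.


Singleton RHS = n − k + 1 = 10, slack = 4, bound satisfied, not MDS.

Singleton bound: d ≤ n − k + 1.
Here n = 24, k = 15, so n − k + 1 = 10.
Given d = 6, check d ≤ 10: YES.
Slack = (n − k + 1) − d = 4.
The code is NOT MDS (slack = 4 > 0).
Description: the claimed parameters are [24, 15, 6]_8; such a code would be non-MDS.


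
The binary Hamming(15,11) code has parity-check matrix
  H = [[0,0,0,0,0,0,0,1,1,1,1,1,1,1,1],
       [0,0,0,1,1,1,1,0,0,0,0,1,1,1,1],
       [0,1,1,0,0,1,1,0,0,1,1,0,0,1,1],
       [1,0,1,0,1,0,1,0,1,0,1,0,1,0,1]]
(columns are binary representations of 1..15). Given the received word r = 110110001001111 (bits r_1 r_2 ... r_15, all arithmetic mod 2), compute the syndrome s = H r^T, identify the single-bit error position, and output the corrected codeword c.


s = (1, 0, 1, 1)^T, error position = 11, corrected codeword c = 110110001011111

Compute s = H r^T mod 2 one row at a time:
  s_1 = 0 + 1 + 0 + 0 + 1 + 1 + 1 + 1 = 5 ≡ 1 (mod 2).
  s_2 = 1 + 1 + 0 + 0 + 1 + 1 + 1 + 1 = 6 ≡ 0 (mod 2).
  s_3 = 1 + 0 + 0 + 0 + 0 + 0 + 1 + 1 = 3 ≡ 1 (mod 2).
  s_4 = 1 + 0 + 1 + 0 + 1 + 0 + 1 + 1 = 5 ≡ 1 (mod 2).
s = (1, 0, 1, 1)^T — this equals column 11 of H (binary 1011), so error is at position 11.
Correct: flip bit 11 of r = 110110001001111 to get c = 110110001011111.


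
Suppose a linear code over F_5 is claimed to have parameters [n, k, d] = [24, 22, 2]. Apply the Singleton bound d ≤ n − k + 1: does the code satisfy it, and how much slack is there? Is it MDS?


Singleton RHS = n − k + 1 = 3, slack = 1, bound satisfied, not MDS.

Singleton bound: d ≤ n − k + 1.
Here n = 24, k = 22, so n − k + 1 = 3.
Given d = 2, check d ≤ 3: YES.
Slack = (n − k + 1) − d = 1.
The code is NOT MDS (slack = 1 > 0).
Description: the claimed parameters are [24, 22, 2]_5; such a code would be non-MDS.


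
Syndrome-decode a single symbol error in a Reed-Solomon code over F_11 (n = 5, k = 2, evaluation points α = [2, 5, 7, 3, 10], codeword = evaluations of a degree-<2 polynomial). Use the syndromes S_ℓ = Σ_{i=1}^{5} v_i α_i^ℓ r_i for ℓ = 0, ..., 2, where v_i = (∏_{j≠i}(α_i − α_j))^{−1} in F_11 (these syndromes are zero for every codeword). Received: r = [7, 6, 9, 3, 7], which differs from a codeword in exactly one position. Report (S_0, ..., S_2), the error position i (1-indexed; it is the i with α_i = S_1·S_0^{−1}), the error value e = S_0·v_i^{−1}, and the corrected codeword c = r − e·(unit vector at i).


S = (8, 3, 8), error at position 5, error magnitude e = 10, c = [7, 6, 9, 3, 8].

Step 1: column multipliers v_i = (∏_{j≠i}(α_i − α_j))^{−1} mod 11.
  i = 1 (α = 2): (2−5)(2−7)(2−3)(2−10) = (−3)·(−5)·(−1)·(−8) = 120 ≡ 10, so v_1 = 10^{−1} = 10 (mod 11).
  i = 2 (α = 5): (5−2)(5−7)(5−3)(5−10) = 3·(−2)·2·(−5) = 60 ≡ 5, so v_2 = 5^{−1} = 9 (mod 11).
  i = 3 (α = 7): (7−2)(7−5)(7−3)(7−10) = 5·2·4·(−3) = −120 ≡ 1, so v_3 = 1^{−1} = 1 (mod 11).
  i = 4 (α = 3): (3−2)(3−5)(3−7)(3−10) = 1·(−2)·(−4)·(−7) = −56 ≡ 10, so v_4 = 10^{−1} = 10 (mod 11).
  i = 5 (α = 10): (10−2)(10−5)(10−7)(10−3) = 8·5·3·7 = 840 ≡ 4, so v_5 = 4^{−1} = 3 (mod 11).
  v = [10, 9, 1, 10, 3].
Step 2: syndromes of r = [7, 6, 9, 3, 7] (all sums mod 11).
  S_0 = Σ v_i r_i = 10·7 + 9·6 + 1·9 + 10·3 + 3·7 = 184 ≡ 8.
  S_1 = Σ v_i α_i r_i = 10·2·7 + 9·5·6 + 1·7·9 + 10·3·3 + 3·10·7 = 773 ≡ 3.
  α_i^2 mod 11 = [4, 3, 5, 9, 1].
  S_2 = Σ v_i α_i^2 r_i = 10·4·7 + 9·3·6 + 1·5·9 + 10·9·3 + 3·1·7 = 778 ≡ 8.
  S = (8, 3, 8) ≠ 0, so r is not a codeword (an error is present).
Step 3: locate the error. For a single error e at position i, S_ℓ = v_i·e·α_i^ℓ, so α_err = S_1/S_0.
  S_0^{−1} = 8^{−1} = 7 (mod 11), so α_err = 3·7 = 21 ≡ 10 = α_5. Error position i = 5.
  Consistency check: S_2/S_1 = 8·4 = 32 ≡ 10 = α_err ✓ (single-error assumption holds).
Step 4: error magnitude e = S_0/v_5 = S_0·∏_{j≠5}(α_5 − α_j) = 8·4 = 32 ≡ 10 (mod 11).
Step 5: correct position 5: c_5 = r_5 − e = 7 − 10 ≡ 8 (mod 11). Hence c = [7, 6, 9, 3, 8].
  Check: interpolating c through the α_i gives m(x) = 4 + 7·x (degree < 2) with m(α_i) = c_i for every i, so c is indeed a codeword.


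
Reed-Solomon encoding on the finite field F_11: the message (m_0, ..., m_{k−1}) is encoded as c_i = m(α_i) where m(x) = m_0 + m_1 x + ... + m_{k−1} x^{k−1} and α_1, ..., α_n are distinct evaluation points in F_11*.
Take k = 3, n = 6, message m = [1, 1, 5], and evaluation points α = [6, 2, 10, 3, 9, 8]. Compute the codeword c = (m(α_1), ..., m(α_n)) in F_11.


c = [0, 1, 5, 5, 8, 10]

Message polynomial: m(x) = 1 + 1·x + 5·x^2 (mod 11).
For each evaluation point α_i, compute m(α_i) mod 11:
  α_1 = 6: Horner steps 5 → 9 → 0, so m(6) = 0.
  α_2 = 2: Horner steps 5 → 0 → 1, so m(2) = 1.
  α_3 = 10: Horner steps 5 → 7 → 5, so m(10) = 5.
  α_4 = 3: Horner steps 5 → 5 → 5, so m(3) = 5.
  α_5 = 9: Horner steps 5 → 2 → 8, so m(9) = 8.
  α_6 = 8: Horner steps 5 → 8 → 10, so m(8) = 10.
Codeword c = [0, 1, 5, 5, 8, 10] ∈ F_11^6.


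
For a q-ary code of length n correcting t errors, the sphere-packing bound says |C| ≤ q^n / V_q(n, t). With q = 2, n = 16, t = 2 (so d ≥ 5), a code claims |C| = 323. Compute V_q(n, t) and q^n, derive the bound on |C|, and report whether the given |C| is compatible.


V_q(n, t) = 137, q^n = 65536, Hamming bound = 478, |C| = 323 ≤ bound (satisfied).

Step 1: Compute V_q(n, t) = Σ_{j=0}^2 C(n, j) (q−1)^j.
  j = 0: C(16,0)·(1)^0 = 1·1 = 1.
  j = 1: C(16,1)·(1)^1 = 16·1 = 16.
  j = 2: C(16,2)·(1)^2 = 120·1 = 120.
  V_q(n, t) = 1 + 16 + 120 = 137.
Step 2: q^n = 2^16 = 65536.
Step 3: Hamming bound ⌊q^n / V_q(n,t)⌋ = ⌊65536/137⌋ = 478.
Step 4: Compare |C| = 323 to 478: satisfied.
The claimed |C| lies below the Hamming bound.


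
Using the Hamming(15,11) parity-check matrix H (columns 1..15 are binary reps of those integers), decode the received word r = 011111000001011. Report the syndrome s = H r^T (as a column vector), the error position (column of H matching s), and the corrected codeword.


s = (1, 0, 1, 1)^T, error position = 11, corrected codeword c = 011111000011011

Compute s = H r^T mod 2 one row at a time:
  s_1 = 0 + 0 + 0 + 0 + 1 + 0 + 1 + 1 = 3 ≡ 1 (mod 2).
  s_2 = 1 + 1 + 1 + 0 + 1 + 0 + 1 + 1 = 6 ≡ 0 (mod 2).
  s_3 = 1 + 1 + 1 + 0 + 0 + 0 + 1 + 1 = 5 ≡ 1 (mod 2).
  s_4 = 0 + 1 + 1 + 0 + 0 + 0 + 0 + 1 = 3 ≡ 1 (mod 2).
s = (1, 0, 1, 1)^T — this equals column 11 of H (binary 1011), so error is at position 11.
Correct: flip bit 11 of r = 011111000001011 to get c = 011111000011011.


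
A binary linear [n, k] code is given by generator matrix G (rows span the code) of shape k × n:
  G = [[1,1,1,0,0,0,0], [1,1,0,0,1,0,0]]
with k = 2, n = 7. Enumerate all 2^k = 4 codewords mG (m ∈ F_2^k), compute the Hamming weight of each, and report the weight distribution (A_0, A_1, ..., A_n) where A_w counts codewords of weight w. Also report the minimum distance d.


Weight distribution: A_0 = 1, A_2 = 1, A_3 = 2. Minimum distance d = 2.

Enumerate all 2^2 = 4 messages m ∈ F_2^2.
For each, compute codeword c = mG in F_2^7, then tally its weight.
  m = 00 → c = 0000000, weight = 0.
  m = 10 → c = 1110000, weight = 3.
  m = 01 → c = 1100100, weight = 3.
  m = 11 → c = 0010100, weight = 2.
Tally weights:
  weight 0: 1 codewords.
  weight 2: 1 codewords.
  weight 3: 2 codewords.
Minimum distance d = smallest w > 0 with A_w > 0 = 2.
Sanity: Σ A_w = 4 = 2^2 = 4 ✓.


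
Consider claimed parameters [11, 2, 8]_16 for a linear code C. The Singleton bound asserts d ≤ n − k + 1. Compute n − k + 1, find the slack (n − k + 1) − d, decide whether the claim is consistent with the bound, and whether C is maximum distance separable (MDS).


Singleton RHS = n − k + 1 = 10, slack = 2, bound satisfied, not MDS.

Singleton bound: d ≤ n − k + 1.
Here n = 11, k = 2, so n − k + 1 = 10.
Given d = 8, check d ≤ 10: YES.
Slack = (n − k + 1) − d = 2.
The code is NOT MDS (slack = 2 > 0).
Description: the claimed parameters are [11, 2, 8]_16; such a code would be non-MDS.


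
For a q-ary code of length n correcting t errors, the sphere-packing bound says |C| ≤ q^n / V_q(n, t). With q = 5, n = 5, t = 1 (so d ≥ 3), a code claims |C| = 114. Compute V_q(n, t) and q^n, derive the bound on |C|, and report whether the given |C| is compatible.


V_q(n, t) = 21, q^n = 3125, Hamming bound = 148, |C| = 114 ≤ bound (satisfied).

Step 1: Compute V_q(n, t) = Σ_{j=0}^1 C(n, j) (q−1)^j.
  j = 0: C(5,0)·(4)^0 = 1·1 = 1.
  j = 1: C(5,1)·(4)^1 = 5·4 = 20.
  V_q(n, t) = 1 + 20 = 21.
Step 2: q^n = 5^5 = 3125.
Step 3: Hamming bound ⌊q^n / V_q(n,t)⌋ = ⌊3125/21⌋ = 148.
Step 4: Compare |C| = 114 to 148: satisfied.
The claimed |C| lies below the Hamming bound.


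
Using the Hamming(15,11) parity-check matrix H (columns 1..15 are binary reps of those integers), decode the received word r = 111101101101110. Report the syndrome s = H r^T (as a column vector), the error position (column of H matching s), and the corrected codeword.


s = (1, 0, 0, 1)^T, error position = 9, corrected codeword c = 111101100101110

Compute s = H r^T mod 2 one row at a time:
  s_1 = 0 + 1 + 1 + 0 + 1 + 1 + 1 + 0 = 5 ≡ 1 (mod 2).
  s_2 = 1 + 0 + 1 + 1 + 1 + 1 + 1 + 0 = 6 ≡ 0 (mod 2).
  s_3 = 1 + 1 + 1 + 1 + 1 + 0 + 1 + 0 = 6 ≡ 0 (mod 2).
  s_4 = 1 + 1 + 0 + 1 + 1 + 0 + 1 + 0 = 5 ≡ 1 (mod 2).
s = (1, 0, 0, 1)^T — this equals column 9 of H (binary 1001), so error is at position 9.
Correct: flip bit 9 of r = 111101101101110 to get c = 111101100101110.


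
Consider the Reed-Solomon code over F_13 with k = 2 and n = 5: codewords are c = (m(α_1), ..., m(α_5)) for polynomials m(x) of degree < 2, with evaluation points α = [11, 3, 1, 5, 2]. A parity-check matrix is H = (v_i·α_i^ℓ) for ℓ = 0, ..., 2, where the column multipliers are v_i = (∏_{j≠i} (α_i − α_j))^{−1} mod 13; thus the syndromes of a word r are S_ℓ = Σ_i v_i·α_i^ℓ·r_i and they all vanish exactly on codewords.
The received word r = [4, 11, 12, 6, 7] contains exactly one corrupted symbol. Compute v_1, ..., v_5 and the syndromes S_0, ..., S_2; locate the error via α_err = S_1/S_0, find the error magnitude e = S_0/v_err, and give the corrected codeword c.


S = (11, 11, 11), error at position 3, error magnitude e = 9, c = [4, 11, 3, 6, 7].

Step 1: column multipliers v_i = (∏_{j≠i}(α_i − α_j))^{−1} mod 13.
  i = 1 (α = 11): (11−3)(11−1)(11−5)(11−2) = 8·10·6·9 = 4320 ≡ 4, so v_1 = 4^{−1} = 10 (mod 13).
  i = 2 (α = 3): (3−11)(3−1)(3−5)(3−2) = (−8)·2·(−2)·1 = 32 ≡ 6, so v_2 = 6^{−1} = 11 (mod 13).
  i = 3 (α = 1): (1−11)(1−3)(1−5)(1−2) = (−10)·(−2)·(−4)·(−1) = 80 ≡ 2, so v_3 = 2^{−1} = 7 (mod 13).
  i = 4 (α = 5): (5−11)(5−3)(5−1)(5−2) = (−6)·2·4·3 = −144 ≡ 12, so v_4 = 12^{−1} = 12 (mod 13).
  i = 5 (α = 2): (2−11)(2−3)(2−1)(2−5) = (−9)·(−1)·1·(−3) = −27 ≡ 12, so v_5 = 12^{−1} = 12 (mod 13).
  v = [10, 11, 7, 12, 12].
Step 2: syndromes of r = [4, 11, 12, 6, 7] (all sums mod 13).
  S_0 = Σ v_i r_i = 10·4 + 11·11 + 7·12 + 12·6 + 12·7 = 401 ≡ 11.
  S_1 = Σ v_i α_i r_i = 10·11·4 + 11·3·11 + 7·1·12 + 12·5·6 + 12·2·7 = 1415 ≡ 11.
  α_i^2 mod 13 = [4, 9, 1, 12, 4].
  S_2 = Σ v_i α_i^2 r_i = 10·4·4 + 11·9·11 + 7·1·12 + 12·12·6 + 12·4·7 = 2533 ≡ 11.
  S = (11, 11, 11) ≠ 0, so r is not a codeword (an error is present).
Step 3: locate the error. For a single error e at position i, S_ℓ = v_i·e·α_i^ℓ, so α_err = S_1/S_0.
  S_0^{−1} = 11^{−1} = 6 (mod 13), so α_err = 11·6 = 66 ≡ 1 = α_3. Error position i = 3.
  Consistency check: S_2/S_1 = 11·6 = 66 ≡ 1 = α_err ✓ (single-error assumption holds).
Step 4: error magnitude e = S_0/v_3 = S_0·∏_{j≠3}(α_3 − α_j) = 11·2 = 22 ≡ 9 (mod 13).
Step 5: correct position 3: c_3 = r_3 − e = 12 − 9 ≡ 3 (mod 13). Hence c = [4, 11, 3, 6, 7].
  Check: interpolating c through the α_i gives m(x) = 12 + 4·x (degree < 2) with m(α_i) = c_i for every i, so c is indeed a codeword.


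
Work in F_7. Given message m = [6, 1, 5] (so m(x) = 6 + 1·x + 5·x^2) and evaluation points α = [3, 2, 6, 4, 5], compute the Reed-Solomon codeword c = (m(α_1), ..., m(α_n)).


c = [5, 0, 3, 6, 3]

Message polynomial: m(x) = 6 + 1·x + 5·x^2 (mod 7).
For each evaluation point α_i, compute m(α_i) mod 7:
  α_1 = 3: Horner steps 5 → 2 → 5, so m(3) = 5.
  α_2 = 2: Horner steps 5 → 4 → 0, so m(2) = 0.
  α_3 = 6: Horner steps 5 → 3 → 3, so m(6) = 3.
  α_4 = 4: Horner steps 5 → 0 → 6, so m(4) = 6.
  α_5 = 5: Horner steps 5 → 5 → 3, so m(5) = 3.
Codeword c = [5, 0, 3, 6, 3] ∈ F_7^5.


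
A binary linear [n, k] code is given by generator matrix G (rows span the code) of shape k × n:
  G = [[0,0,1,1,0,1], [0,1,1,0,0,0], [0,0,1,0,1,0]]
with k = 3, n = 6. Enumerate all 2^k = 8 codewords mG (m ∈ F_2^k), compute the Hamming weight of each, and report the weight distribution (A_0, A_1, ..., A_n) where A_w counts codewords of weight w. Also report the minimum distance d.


Weight distribution: A_0 = 1, A_2 = 3, A_3 = 3, A_5 = 1. Minimum distance d = 2.

Enumerate all 2^3 = 8 messages m ∈ F_2^3.
For each, compute codeword c = mG in F_2^6, then tally its weight.
  m = 000 → c = 000000, weight = 0.
  m = 100 → c = 001101, weight = 3.
  m = 010 → c = 011000, weight = 2.
  m = 110 → c = 010101, weight = 3.
  m = 001 → c = 001010, weight = 2.
  m = 101 → c = 000111, weight = 3.
  m = 011 → c = 010010, weight = 2.
  m = 111 → c = 011111, weight = 5.
Tally weights:
  weight 0: 1 codewords.
  weight 2: 3 codewords.
  weight 3: 3 codewords.
  weight 5: 1 codewords.
Minimum distance d = smallest w > 0 with A_w > 0 = 2.
Sanity: Σ A_w = 8 = 2^3 = 8 ✓.
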